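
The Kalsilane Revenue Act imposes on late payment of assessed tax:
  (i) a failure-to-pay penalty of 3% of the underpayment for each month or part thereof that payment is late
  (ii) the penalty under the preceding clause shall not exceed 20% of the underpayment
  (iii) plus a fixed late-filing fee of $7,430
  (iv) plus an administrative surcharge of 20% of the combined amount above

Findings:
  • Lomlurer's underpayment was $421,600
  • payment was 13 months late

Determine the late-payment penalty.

Penalty: $110,100

Accrued rate: 3% × 13 = 39%, capped at 20% → 20%
Failure-to-pay penalty: 20% of $421,600 = $84,320
Penalty before surcharge: $84,320 + $7,430 = $91,750
Administrative surcharge: 20% of $91,750 = $18,350
Total penalty: $91,750 + $18,350 = $110,100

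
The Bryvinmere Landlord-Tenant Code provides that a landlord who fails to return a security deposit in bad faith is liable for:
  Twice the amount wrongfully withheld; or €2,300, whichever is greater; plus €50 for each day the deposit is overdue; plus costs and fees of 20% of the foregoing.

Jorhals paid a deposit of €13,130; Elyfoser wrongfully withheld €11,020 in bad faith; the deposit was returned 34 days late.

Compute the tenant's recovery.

€28,488

Doubled: 2 × €11,020 = €22,040
Minimum €2,300: €22,040 meets the minimum, no increase.
Late-return penalty: 34 × €50 = €1,700
Damages plus late penalty: €22,040 + €1,700 = €23,740
Costs and fees: 20% of €23,740 = €4,748
Total recovery: €23,740 + €4,748 = €28,488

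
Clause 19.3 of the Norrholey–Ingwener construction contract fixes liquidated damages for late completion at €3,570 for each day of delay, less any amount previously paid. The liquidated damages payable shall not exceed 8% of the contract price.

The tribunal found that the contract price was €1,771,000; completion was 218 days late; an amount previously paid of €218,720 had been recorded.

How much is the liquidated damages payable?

Per-day damages: 218 × €3,570 = €778,260
Less amount previously paid: €778,260 − €218,720 = €559,540
Cap: 8% of €1,771,000 = €141,680
Cap at €141,680: €559,540 exceeds the cap → €141,680

€141,680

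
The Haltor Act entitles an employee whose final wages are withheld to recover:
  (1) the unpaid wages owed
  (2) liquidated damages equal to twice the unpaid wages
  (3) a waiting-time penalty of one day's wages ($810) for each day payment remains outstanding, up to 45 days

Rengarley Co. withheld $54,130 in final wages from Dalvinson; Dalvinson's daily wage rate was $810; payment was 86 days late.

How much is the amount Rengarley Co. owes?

Doubled: 2 × $54,130 = $108,260
Penalty days: min(86, 45) = 45
Waiting-time penalty: 45 × $810 = $36,450
Total award: $54,130 + $108,260 + $36,450 = $198,840

$198,840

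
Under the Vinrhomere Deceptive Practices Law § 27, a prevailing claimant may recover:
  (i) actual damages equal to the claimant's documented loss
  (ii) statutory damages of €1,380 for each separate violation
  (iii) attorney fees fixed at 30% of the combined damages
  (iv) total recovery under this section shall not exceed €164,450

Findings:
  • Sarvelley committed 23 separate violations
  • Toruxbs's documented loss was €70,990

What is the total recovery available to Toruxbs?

Statutory damages: 23 × €1,380 = €31,740
Combined damages: €70,990 + €31,740 = €102,730
Attorney fees: 30% of €102,730 = €30,819
Total before cap: €102,730 + €30,819 = €133,549
Cap at €164,450: €133,549 is within the cap, no reduction.

€133,549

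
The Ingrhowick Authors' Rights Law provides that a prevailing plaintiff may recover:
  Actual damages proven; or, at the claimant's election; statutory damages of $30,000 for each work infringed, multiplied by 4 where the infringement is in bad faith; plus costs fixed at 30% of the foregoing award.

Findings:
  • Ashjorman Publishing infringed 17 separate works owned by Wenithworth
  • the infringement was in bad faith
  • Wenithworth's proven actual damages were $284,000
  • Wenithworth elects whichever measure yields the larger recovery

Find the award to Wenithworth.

$2,652,000

Statutory damages: 17 × $30,000 = $510,000
Multiplied by 4: 4 × $510,000 = $2,040,000
Greater of actual damages ($284,000) or enhanced statutory damages ($2,040,000): $2,040,000
Costs: 30% of $2,040,000 = $612,000
Award plus costs: $2,040,000 + $612,000 = $2,652,000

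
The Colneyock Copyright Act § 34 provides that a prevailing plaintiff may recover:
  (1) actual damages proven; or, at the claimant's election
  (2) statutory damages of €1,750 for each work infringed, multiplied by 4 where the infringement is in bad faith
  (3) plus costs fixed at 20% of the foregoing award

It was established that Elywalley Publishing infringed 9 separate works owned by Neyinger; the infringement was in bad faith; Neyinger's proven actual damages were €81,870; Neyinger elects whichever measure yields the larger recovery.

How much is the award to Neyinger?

Statutory damages: 9 × €1,750 = €15,750
Multiplied by 4: 4 × €15,750 = €63,000
Greater of actual damages (€81,870) or enhanced statutory damages (€63,000): €81,870
Costs: 20% of €81,870 = €16,374
Award plus costs: €81,870 + €16,374 = €98,244

Award: €98,244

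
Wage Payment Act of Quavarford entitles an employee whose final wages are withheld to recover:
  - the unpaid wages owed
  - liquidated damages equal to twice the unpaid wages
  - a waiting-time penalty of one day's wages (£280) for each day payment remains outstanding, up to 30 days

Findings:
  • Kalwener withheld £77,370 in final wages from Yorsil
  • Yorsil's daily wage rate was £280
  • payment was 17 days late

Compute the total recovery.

Doubled: 2 × £77,370 = £154,740
Penalty days: min(17, 30) = 17
Waiting-time penalty: 17 × £280 = £4,760
Total award: £77,370 + £154,740 + £4,760 = £236,870

Total award: £236,870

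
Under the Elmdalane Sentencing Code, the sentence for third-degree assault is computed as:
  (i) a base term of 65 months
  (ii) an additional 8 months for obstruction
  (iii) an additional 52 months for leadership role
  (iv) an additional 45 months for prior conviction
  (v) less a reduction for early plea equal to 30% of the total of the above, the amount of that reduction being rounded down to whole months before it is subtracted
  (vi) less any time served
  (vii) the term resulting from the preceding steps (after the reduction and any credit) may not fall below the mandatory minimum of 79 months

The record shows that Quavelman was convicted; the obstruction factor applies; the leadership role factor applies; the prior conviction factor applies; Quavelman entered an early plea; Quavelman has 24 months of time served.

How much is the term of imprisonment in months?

95 months

Obstruction enhancement: +8 months
Leadership role enhancement: +52 months
Prior conviction enhancement: +45 months
Adjusted term: 65 months + 8 months + 52 months + 45 months = 170 months
Early plea reduction: 30% of 170 months = 51 months (rounded down)
After reduction: 170 − 51 = 119 months
Less time served: 119 months − 24 months = 95 months
Minimum 79 months: 95 months meets the minimum, no increase.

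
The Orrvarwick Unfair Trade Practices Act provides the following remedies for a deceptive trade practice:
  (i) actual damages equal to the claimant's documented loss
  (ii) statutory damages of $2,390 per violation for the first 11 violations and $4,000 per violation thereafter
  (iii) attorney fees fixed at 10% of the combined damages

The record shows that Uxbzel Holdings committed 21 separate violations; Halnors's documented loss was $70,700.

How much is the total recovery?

First 11 violations: 11 × $2,390 = $26,290
Remaining violations: (21 − 11) × $4,000 = $40,000
Statutory damages: $26,290 + $40,000 = $66,290
Combined damages: $70,700 + $66,290 = $136,990
Attorney fees: 10% of $136,990 = $13,699
Total recovery: $136,990 + $13,699 = $150,689

$150,689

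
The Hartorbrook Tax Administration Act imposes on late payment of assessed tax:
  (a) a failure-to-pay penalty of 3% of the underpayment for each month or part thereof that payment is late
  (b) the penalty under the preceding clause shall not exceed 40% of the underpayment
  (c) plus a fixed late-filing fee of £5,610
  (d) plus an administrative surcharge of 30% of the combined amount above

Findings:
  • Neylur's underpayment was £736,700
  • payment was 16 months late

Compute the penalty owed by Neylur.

£390,377

Accrued rate: 3% × 16 = 48%, capped at 40% → 40%
Failure-to-pay penalty: 40% of £736,700 = £294,680
Penalty before surcharge: £294,680 + £5,610 = £300,290
Administrative surcharge: 30% of £300,290 = £90,087
Total penalty: £300,290 + £90,087 = £390,377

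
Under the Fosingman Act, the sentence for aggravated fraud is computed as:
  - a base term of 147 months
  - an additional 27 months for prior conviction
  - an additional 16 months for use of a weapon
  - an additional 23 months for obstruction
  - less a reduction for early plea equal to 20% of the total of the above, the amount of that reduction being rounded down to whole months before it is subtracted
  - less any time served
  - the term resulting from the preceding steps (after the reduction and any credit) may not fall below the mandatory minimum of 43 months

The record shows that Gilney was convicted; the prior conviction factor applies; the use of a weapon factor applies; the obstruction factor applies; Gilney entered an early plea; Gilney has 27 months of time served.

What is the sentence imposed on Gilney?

Prior conviction enhancement: +27 months
Use of a weapon enhancement: +16 months
Obstruction enhancement: +23 months
Adjusted term: 147 months + 27 months + 16 months + 23 months = 213 months
Early plea reduction: 20% of 213 months = 42 months (rounded down)
After reduction: 213 − 42 = 171 months
Less time served: 171 months − 27 months = 144 months
Minimum 43 months: 144 months meets the minimum, no increase.

144 months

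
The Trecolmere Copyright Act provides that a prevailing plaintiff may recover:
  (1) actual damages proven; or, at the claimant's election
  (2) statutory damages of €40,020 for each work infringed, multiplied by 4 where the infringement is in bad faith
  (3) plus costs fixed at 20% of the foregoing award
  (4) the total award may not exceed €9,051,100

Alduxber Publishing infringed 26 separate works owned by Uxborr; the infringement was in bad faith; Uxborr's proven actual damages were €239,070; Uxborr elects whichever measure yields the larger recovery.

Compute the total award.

Statutory damages: 26 × €40,020 = €1,040,520
Multiplied by 4: 4 × €1,040,520 = €4,162,080
Greater of actual damages (€239,070) or enhanced statutory damages (€4,162,080): €4,162,080
Costs: 20% of €4,162,080 = €832,416
Award plus costs: €4,162,080 + €832,416 = €4,994,496
Cap at €9,051,100: €4,994,496 is within the cap, no reduction.

Award: €4,994,496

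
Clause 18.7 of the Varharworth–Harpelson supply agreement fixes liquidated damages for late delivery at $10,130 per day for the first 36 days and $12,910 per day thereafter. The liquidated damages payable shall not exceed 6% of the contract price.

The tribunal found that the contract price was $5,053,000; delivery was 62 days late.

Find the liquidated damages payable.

Liquidated damages: $303,180

First 36 days: 36 × $10,130 = $364,680
Remaining days: (62 − 36) × $12,910 = $335,660
Accrued per-day damages: $364,680 + $335,660 = $700,340
Cap: 6% of $5,053,000 = $303,180
Cap at $303,180: $700,340 exceeds the cap → $303,180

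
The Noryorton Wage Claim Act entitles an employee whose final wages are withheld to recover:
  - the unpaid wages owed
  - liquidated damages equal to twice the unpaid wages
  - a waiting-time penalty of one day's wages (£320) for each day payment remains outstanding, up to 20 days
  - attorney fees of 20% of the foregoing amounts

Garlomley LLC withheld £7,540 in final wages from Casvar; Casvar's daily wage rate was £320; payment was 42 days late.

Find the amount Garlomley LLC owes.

£34,824

Doubled: 2 × £7,540 = £15,080
Penalty days: min(42, 20) = 20
Waiting-time penalty: 20 × £320 = £6,400
Subtotal: £7,540 + £15,080 + £6,400 = £29,020
Attorney fees: 20% of £29,020 = £5,804
Total award: £29,020 + £5,804 = £34,824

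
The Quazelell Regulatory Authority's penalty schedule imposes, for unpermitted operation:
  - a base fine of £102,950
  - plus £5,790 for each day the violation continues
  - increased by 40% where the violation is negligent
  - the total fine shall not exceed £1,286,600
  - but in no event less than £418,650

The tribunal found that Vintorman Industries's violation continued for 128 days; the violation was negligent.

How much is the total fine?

£1,181,698

Per-day component: 128 × £5,790 = £741,120
Base plus per-day: £102,950 + £741,120 = £844,070
Enhancement: 40% of £844,070 = £337,628
Enhanced fine: £844,070 + £337,628 = £1,181,698
Cap at £1,286,600: £1,181,698 is within the cap, no reduction.
Minimum £418,650: £1,181,698 meets the minimum, no increase.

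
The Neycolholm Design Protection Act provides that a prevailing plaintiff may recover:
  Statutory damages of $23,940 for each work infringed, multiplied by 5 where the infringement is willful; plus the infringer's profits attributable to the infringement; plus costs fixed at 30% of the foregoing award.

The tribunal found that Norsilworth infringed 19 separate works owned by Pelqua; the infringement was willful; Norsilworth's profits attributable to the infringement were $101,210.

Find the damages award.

Statutory damages: 19 × $23,940 = $454,860
Multiplied by 5: 5 × $454,860 = $2,274,300
Combined award: $2,274,300 + $101,210 = $2,375,510
Costs: 30% of $2,375,510 = $712,653
Award plus costs: $2,375,510 + $712,653 = $3,088,163

$3,088,163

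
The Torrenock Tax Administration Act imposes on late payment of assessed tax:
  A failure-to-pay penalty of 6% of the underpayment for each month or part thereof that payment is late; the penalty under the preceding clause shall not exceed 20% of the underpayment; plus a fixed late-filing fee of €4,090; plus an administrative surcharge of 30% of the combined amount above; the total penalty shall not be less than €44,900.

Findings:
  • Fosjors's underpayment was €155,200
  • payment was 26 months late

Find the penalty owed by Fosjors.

Accrued rate: 6% × 26 = 156%, capped at 20% → 20%
Failure-to-pay penalty: 20% of €155,200 = €31,040
Penalty before surcharge: €31,040 + €4,090 = €35,130
Administrative surcharge: 30% of €35,130 = €10,539
Total penalty: €35,130 + €10,539 = €45,669
Minimum €44,900: €45,669 meets the minimum, no increase.

€45,669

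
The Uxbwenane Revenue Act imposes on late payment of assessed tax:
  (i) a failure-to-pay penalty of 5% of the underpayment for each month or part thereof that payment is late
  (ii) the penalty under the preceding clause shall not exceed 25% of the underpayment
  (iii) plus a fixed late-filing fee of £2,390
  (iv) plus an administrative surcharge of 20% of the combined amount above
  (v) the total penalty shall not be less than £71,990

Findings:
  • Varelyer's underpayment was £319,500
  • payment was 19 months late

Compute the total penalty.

£98,718

Accrued rate: 5% × 19 = 95%, capped at 25% → 25%
Failure-to-pay penalty: 25% of £319,500 = £79,875
Penalty before surcharge: £79,875 + £2,390 = £82,265
Administrative surcharge: 20% of £82,265 = £16,453
Total penalty: £82,265 + £16,453 = £98,718
Minimum £71,990: £98,718 meets the minimum, no increase.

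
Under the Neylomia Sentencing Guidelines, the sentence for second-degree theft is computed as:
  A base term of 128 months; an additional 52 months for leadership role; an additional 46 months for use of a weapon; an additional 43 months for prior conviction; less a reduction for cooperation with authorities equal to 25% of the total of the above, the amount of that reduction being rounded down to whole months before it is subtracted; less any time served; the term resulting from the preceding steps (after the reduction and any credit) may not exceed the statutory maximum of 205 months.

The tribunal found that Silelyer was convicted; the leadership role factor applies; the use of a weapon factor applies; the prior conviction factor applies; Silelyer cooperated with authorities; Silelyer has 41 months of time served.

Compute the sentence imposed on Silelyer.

161 months

Leadership role enhancement: +52 months
Use of a weapon enhancement: +46 months
Prior conviction enhancement: +43 months
Adjusted term: 128 months + 52 months + 46 months + 43 months = 269 months
Cooperation with authorities reduction: 25% of 269 months = 67 months (rounded down)
After reduction: 269 − 67 = 202 months
Less time served: 202 months − 41 months = 161 months
Cap at 205 months: 161 months is within the cap, no reduction.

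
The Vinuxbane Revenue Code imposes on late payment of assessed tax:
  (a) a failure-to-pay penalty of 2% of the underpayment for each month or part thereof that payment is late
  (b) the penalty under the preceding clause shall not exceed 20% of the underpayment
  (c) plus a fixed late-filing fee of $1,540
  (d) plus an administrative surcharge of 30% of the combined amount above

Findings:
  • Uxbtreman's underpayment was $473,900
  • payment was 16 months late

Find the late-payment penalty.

$125,216

Accrued rate: 2% × 16 = 32%, capped at 20% → 20%
Failure-to-pay penalty: 20% of $473,900 = $94,780
Penalty before surcharge: $94,780 + $1,540 = $96,320
Administrative surcharge: 30% of $96,320 = $28,896
Total penalty: $96,320 + $28,896 = $125,216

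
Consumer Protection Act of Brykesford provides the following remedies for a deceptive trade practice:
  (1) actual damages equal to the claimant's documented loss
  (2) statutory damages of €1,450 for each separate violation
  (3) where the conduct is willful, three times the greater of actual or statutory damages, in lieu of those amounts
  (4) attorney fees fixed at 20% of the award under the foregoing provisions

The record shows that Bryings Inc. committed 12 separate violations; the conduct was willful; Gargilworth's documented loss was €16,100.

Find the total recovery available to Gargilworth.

Statutory damages: 12 × €1,450 = €17,400
Greater of actual damages (€16,100) or statutory damages (€17,400): €17,400
Trebled: 3 × €17,400 = €52,200
Attorney fees: 20% of €52,200 = €10,440
Total recovery: €52,200 + €10,440 = €62,640

Total recovery: €62,640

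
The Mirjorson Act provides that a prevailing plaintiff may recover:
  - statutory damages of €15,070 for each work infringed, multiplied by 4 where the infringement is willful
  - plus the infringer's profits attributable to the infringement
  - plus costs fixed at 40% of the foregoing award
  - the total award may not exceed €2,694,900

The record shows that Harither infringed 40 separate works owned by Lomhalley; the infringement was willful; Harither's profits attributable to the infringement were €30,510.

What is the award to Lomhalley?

€2,694,900

Statutory damages: 40 × €15,070 = €602,800
Multiplied by 4: 4 × €602,800 = €2,411,200
Combined award: €2,411,200 + €30,510 = €2,441,710
Costs: 40% of €2,441,710 = €976,684
Award plus costs: €2,441,710 + €976,684 = €3,418,394
Cap at €2,694,900: €3,418,394 exceeds the cap → €2,694,900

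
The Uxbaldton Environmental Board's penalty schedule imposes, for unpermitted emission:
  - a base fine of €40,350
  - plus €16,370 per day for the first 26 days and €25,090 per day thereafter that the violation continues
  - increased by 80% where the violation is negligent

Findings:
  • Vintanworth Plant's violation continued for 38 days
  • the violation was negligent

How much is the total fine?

First 26 days: 26 × €16,370 = €425,620
Remaining days: (38 − 26) × €25,090 = €301,080
Per-day component: €425,620 + €301,080 = €726,700
Base plus per-day: €40,350 + €726,700 = €767,050
Enhancement: 80% of €767,050 = €613,640
Enhanced fine: €767,050 + €613,640 = €1,380,690

€1,380,690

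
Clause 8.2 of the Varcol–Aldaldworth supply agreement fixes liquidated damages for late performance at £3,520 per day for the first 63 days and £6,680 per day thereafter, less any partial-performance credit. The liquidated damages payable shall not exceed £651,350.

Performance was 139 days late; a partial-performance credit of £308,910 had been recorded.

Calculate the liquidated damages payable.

First 63 days: 63 × £3,520 = £221,760
Remaining days: (139 − 63) × £6,680 = £507,680
Accrued per-day damages: £221,760 + £507,680 = £729,440
Less partial-performance credit: £729,440 − £308,910 = £420,530
Cap at £651,350: £420,530 is within the cap, no reduction.

Liquidated damages: £420,530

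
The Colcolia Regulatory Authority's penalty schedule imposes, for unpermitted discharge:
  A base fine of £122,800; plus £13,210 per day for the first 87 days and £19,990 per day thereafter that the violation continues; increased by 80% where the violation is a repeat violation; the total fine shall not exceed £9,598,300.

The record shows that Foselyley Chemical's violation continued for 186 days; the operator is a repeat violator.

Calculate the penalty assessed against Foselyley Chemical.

First 87 days: 87 × £13,210 = £1,149,270
Remaining days: (186 − 87) × £19,990 = £1,979,010
Per-day component: £1,149,270 + £1,979,010 = £3,128,280
Base plus per-day: £122,800 + £3,128,280 = £3,251,080
Enhancement: 80% of £3,251,080 = £2,600,864
Enhanced fine: £3,251,080 + £2,600,864 = £5,851,944
Cap at £9,598,300: £5,851,944 is within the cap, no reduction.

£5,851,944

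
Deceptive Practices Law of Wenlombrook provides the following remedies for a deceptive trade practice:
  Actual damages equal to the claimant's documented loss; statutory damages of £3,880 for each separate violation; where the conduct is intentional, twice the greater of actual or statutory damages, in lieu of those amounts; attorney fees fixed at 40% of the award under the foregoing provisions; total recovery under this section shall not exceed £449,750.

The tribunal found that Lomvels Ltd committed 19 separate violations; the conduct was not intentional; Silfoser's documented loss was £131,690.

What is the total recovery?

Statutory damages: 19 × £3,880 = £73,720
Conduct not intentional: the in-lieu enhancement does not apply.
Actual plus statutory damages: £131,690 + £73,720 = £205,410
Attorney fees: 40% of £205,410 = £82,164
Total before cap: £205,410 + £82,164 = £287,574
Cap at £449,750: £287,574 is within the cap, no reduction.

£287,574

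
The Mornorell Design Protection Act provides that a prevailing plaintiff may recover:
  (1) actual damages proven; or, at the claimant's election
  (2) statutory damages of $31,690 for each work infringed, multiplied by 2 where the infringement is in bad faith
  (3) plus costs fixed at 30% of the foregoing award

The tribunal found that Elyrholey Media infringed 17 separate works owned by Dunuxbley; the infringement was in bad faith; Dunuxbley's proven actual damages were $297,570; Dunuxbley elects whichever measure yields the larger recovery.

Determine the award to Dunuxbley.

$1,400,698

Statutory damages: 17 × $31,690 = $538,730
Doubled: 2 × $538,730 = $1,077,460
Greater of actual damages ($297,570) or enhanced statutory damages ($1,077,460): $1,077,460
Costs: 30% of $1,077,460 = $323,238
Award plus costs: $1,077,460 + $323,238 = $1,400,698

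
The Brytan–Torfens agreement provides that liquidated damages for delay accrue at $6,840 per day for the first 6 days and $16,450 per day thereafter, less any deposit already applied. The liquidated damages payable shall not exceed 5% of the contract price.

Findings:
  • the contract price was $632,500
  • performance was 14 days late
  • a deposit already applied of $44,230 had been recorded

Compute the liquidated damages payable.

$31,625

First 6 days: 6 × $6,840 = $41,040
Remaining days: (14 − 6) × $16,450 = $131,600
Accrued per-day damages: $41,040 + $131,600 = $172,640
Less deposit already applied: $172,640 − $44,230 = $128,410
Cap: 5% of $632,500 = $31,625
Cap at $31,625: $128,410 exceeds the cap → $31,625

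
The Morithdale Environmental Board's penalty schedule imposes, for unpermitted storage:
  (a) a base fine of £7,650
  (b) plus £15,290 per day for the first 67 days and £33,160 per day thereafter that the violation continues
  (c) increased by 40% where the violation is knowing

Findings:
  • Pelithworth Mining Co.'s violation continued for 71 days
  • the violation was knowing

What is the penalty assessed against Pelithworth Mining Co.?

£1,630,608

First 67 days: 67 × £15,290 = £1,024,430
Remaining days: (71 − 67) × £33,160 = £132,640
Per-day component: £1,024,430 + £132,640 = £1,157,070
Base plus per-day: £7,650 + £1,157,070 = £1,164,720
Enhancement: 40% of £1,164,720 = £465,888
Enhanced fine: £1,164,720 + £465,888 = £1,630,608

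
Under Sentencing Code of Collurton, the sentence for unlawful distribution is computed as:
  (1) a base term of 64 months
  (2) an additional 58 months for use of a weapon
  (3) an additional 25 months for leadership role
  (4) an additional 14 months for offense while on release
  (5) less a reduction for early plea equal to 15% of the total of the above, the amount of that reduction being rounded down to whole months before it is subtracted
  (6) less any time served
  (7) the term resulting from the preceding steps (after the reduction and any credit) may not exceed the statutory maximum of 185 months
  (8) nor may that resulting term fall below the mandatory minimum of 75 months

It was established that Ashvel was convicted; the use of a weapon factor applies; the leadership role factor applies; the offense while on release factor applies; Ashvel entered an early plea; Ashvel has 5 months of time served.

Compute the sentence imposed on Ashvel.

Use of a weapon enhancement: +58 months
Leadership role enhancement: +25 months
Offense while on release enhancement: +14 months
Adjusted term: 64 months + 58 months + 25 months + 14 months = 161 months
Early plea reduction: 15% of 161 months = 24 months (rounded down)
After reduction: 161 − 24 = 137 months
Less time served: 137 months − 5 months = 132 months
Cap at 185 months: 132 months is within the cap, no reduction.
Minimum 75 months: 132 months meets the minimum, no increase.

132 months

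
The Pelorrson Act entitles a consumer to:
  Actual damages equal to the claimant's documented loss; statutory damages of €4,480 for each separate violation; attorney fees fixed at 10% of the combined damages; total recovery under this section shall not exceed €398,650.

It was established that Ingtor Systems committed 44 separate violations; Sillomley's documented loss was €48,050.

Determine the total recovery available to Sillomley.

Statutory damages: 44 × €4,480 = €197,120
Combined damages: €48,050 + €197,120 = €245,170
Attorney fees: 10% of €245,170 = €24,517
Total before cap: €245,170 + €24,517 = €269,687
Cap at €398,650: €269,687 is within the cap, no reduction.

€269,687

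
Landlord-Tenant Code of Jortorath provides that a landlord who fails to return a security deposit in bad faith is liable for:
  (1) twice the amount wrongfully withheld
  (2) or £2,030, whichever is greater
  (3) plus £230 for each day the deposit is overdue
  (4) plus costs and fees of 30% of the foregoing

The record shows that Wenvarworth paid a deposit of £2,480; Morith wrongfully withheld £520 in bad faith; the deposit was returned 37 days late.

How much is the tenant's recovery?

Doubled: 2 × £520 = £1,040
Minimum £2,030: £1,040 is below the minimum → £2,030
Late-return penalty: 37 × £230 = £8,510
Damages plus late penalty: £2,030 + £8,510 = £10,540
Costs and fees: 30% of £10,540 = £3,162
Total recovery: £10,540 + £3,162 = £13,702

£13,702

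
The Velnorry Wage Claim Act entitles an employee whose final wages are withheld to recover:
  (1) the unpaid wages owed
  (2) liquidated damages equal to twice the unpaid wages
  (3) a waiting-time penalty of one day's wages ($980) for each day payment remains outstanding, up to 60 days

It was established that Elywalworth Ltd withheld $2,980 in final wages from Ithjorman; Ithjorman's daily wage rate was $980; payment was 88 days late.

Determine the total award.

$67,740

Doubled: 2 × $2,980 = $5,960
Penalty days: min(88, 60) = 60
Waiting-time penalty: 60 × $980 = $58,800
Total award: $2,980 + $5,960 + $58,800 = $67,740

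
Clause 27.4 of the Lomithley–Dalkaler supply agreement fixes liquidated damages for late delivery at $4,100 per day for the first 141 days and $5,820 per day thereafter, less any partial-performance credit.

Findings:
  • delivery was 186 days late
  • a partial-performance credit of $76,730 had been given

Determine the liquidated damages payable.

First 141 days: 141 × $4,100 = $578,100
Remaining days: (186 − 141) × $5,820 = $261,900
Accrued per-day damages: $578,100 + $261,900 = $840,000
Less partial-performance credit: $840,000 − $76,730 = $763,270

$763,270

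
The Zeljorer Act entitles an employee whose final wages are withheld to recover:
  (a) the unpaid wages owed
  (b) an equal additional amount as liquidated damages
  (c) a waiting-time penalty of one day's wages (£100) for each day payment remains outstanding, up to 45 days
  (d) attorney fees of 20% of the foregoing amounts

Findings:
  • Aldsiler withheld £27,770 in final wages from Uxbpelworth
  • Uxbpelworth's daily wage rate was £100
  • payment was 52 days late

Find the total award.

Liquidated damages (equal amount): £27,770
Penalty days: min(52, 45) = 45
Waiting-time penalty: 45 × £100 = £4,500
Subtotal: £27,770 + £27,770 + £4,500 = £60,040
Attorney fees: 20% of £60,040 = £12,008
Total award: £60,040 + £12,008 = £72,048

£72,048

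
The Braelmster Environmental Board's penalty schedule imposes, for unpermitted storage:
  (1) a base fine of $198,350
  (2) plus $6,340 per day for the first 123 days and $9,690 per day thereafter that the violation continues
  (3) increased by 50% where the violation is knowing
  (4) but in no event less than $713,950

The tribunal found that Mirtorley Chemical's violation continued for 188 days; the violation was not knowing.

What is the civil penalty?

First 123 days: 123 × $6,340 = $779,820
Remaining days: (188 − 123) × $9,690 = $629,850
Per-day component: $779,820 + $629,850 = $1,409,670
Base plus per-day: $198,350 + $1,409,670 = $1,608,020
The violation was not knowing: no 50% increase.
Minimum $713,950: $1,608,020 meets the minimum, no increase.

$1,608,020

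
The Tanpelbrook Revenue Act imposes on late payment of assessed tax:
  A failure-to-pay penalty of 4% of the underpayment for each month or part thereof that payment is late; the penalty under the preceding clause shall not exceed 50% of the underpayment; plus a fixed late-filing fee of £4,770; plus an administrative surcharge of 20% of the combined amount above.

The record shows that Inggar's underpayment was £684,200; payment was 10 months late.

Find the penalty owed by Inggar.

Accrued rate: 4% × 10 = 40%, capped at 50% → 40%
Failure-to-pay penalty: 40% of £684,200 = £273,680
Penalty before surcharge: £273,680 + £4,770 = £278,450
Administrative surcharge: 20% of £278,450 = £55,690
Total penalty: £278,450 + £55,690 = £334,140

£334,140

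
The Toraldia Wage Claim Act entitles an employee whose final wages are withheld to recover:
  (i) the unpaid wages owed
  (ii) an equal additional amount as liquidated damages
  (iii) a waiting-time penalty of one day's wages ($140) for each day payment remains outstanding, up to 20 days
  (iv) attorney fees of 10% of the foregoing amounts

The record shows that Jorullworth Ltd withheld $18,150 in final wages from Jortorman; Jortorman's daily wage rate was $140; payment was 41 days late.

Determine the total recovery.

Liquidated damages (equal amount): $18,150
Penalty days: min(41, 20) = 20
Waiting-time penalty: 20 × $140 = $2,800
Subtotal: $18,150 + $18,150 + $2,800 = $39,100
Attorney fees: 10% of $39,100 = $3,910
Total award: $39,100 + $3,910 = $43,010

$43,010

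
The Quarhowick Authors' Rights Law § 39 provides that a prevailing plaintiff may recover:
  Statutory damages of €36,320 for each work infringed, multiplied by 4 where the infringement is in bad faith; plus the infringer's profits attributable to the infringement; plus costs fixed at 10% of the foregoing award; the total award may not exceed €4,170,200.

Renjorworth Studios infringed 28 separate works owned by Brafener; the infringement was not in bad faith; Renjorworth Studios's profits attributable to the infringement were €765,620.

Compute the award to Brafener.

Statutory damages: 28 × €36,320 = €1,016,960
Infringement not in bad faith: no ×4 enhancement.
Combined award: €1,016,960 + €765,620 = €1,782,580
Costs: 10% of €1,782,580 = €178,258
Award plus costs: €1,782,580 + €178,258 = €1,960,838
Cap at €4,170,200: €1,960,838 is within the cap, no reduction.

€1,960,838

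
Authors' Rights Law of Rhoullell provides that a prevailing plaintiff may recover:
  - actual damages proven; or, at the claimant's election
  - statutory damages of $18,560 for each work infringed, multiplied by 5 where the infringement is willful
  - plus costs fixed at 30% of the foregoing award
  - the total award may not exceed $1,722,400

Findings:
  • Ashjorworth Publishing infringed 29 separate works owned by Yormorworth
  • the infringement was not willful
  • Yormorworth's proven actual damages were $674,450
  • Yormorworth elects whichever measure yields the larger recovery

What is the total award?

$876,785

Statutory damages: 29 × $18,560 = $538,240
Infringement not willful: no ×5 enhancement.
Greater of actual damages ($674,450) or statutory damages ($538,240): $674,450
Costs: 30% of $674,450 = $202,335
Award plus costs: $674,450 + $202,335 = $876,785
Cap at $1,722,400: $876,785 is within the cap, no reduction.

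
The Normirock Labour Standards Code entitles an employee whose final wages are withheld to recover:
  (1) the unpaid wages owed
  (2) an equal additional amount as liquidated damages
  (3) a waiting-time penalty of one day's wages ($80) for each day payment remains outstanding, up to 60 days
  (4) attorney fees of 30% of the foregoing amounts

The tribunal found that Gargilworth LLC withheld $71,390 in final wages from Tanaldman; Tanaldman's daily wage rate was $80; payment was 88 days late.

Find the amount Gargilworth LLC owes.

Liquidated damages (equal amount): $71,390
Penalty days: min(88, 60) = 60
Waiting-time penalty: 60 × $80 = $4,800
Subtotal: $71,390 + $71,390 + $4,800 = $147,580
Attorney fees: 30% of $147,580 = $44,274
Total award: $147,580 + $44,274 = $191,854

$191,854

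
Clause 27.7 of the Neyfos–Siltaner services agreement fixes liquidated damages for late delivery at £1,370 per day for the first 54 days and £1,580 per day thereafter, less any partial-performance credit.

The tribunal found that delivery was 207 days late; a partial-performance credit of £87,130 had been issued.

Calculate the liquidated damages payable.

£228,590

First 54 days: 54 × £1,370 = £73,980
Remaining days: (207 − 54) × £1,580 = £241,740
Accrued per-day damages: £73,980 + £241,740 = £315,720
Less partial-performance credit: £315,720 − £87,130 = £228,590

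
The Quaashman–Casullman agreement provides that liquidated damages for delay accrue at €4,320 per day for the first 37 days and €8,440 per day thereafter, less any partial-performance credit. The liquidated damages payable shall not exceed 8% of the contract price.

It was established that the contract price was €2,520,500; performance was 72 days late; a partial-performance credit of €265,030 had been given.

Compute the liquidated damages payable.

€190,210

First 37 days: 37 × €4,320 = €159,840
Remaining days: (72 − 37) × €8,440 = €295,400
Accrued per-day damages: €159,840 + €295,400 = €455,240
Less partial-performance credit: €455,240 − €265,030 = €190,210
Cap: 8% of €2,520,500 = €201,640
Cap at €201,640: €190,210 is within the cap, no reduction.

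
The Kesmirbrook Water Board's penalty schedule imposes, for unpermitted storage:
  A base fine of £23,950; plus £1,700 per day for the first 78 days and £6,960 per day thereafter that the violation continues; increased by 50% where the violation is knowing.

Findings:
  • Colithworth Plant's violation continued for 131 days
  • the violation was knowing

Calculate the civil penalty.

Civil penalty: £788,145

First 78 days: 78 × £1,700 = £132,600
Remaining days: (131 − 78) × £6,960 = £368,880
Per-day component: £132,600 + £368,880 = £501,480
Base plus per-day: £23,950 + £501,480 = £525,430
Enhancement: 50% of £525,430 = £262,715
Enhanced fine: £525,430 + £262,715 = £788,145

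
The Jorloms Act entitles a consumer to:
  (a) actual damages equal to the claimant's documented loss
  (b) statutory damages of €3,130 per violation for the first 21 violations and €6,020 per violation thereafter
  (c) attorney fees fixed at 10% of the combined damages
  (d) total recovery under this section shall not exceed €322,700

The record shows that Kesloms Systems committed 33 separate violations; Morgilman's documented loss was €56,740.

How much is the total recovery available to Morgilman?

First 21 violations: 21 × €3,130 = €65,730
Remaining violations: (33 − 21) × €6,020 = €72,240
Statutory damages: €65,730 + €72,240 = €137,970
Combined damages: €56,740 + €137,970 = €194,710
Attorney fees: 10% of €194,710 = €19,471
Total before cap: €194,710 + €19,471 = €214,181
Cap at €322,700: €214,181 is within the cap, no reduction.

€214,181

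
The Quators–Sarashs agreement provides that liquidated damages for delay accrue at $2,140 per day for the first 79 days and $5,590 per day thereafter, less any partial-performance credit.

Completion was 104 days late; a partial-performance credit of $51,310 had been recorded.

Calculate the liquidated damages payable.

First 79 days: 79 × $2,140 = $169,060
Remaining days: (104 − 79) × $5,590 = $139,750
Accrued per-day damages: $169,060 + $139,750 = $308,810
Less partial-performance credit: $308,810 − $51,310 = $257,500

$257,500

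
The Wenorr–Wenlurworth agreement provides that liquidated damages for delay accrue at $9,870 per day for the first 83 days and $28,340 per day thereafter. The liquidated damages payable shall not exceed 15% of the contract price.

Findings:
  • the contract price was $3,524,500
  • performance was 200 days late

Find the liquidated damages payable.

First 83 days: 83 × $9,870 = $819,210
Remaining days: (200 − 83) × $28,340 = $3,315,780
Accrued per-day damages: $819,210 + $3,315,780 = $4,134,990
Cap: 15% of $3,524,500 = $528,675
Cap at $528,675: $4,134,990 exceeds the cap → $528,675

$528,675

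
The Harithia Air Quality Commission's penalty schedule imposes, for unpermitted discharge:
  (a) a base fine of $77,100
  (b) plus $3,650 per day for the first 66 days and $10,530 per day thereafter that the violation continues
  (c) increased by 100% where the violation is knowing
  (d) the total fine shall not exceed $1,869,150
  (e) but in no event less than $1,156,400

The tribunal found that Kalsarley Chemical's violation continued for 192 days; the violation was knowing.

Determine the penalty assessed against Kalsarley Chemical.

First 66 days: 66 × $3,650 = $240,900
Remaining days: (192 − 66) × $10,530 = $1,326,780
Per-day component: $240,900 + $1,326,780 = $1,567,680
Base plus per-day: $77,100 + $1,567,680 = $1,644,780
Enhancement: 100% of $1,644,780 = $1,644,780
Enhanced fine: $1,644,780 + $1,644,780 = $3,289,560
Cap at $1,869,150: $3,289,560 exceeds the cap → $1,869,150
Minimum $1,156,400: $1,869,150 meets the minimum, no increase.

$1,869,150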